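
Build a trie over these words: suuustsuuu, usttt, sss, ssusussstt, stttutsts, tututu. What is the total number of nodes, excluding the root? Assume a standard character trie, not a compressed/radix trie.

For each word, the new-node count is its length minus the longest prefix already in the trie:
  "suuustsuuu" → 10 new (s, u, u, u, s, t, s, u, u, u)
  "usttt" → 5 new (u, s, t, t, t)
  "sss" → prefix "s" already present; 2 new (s, s)
  "ssusussstt" → prefix "ss" already present; 8 new (u, s, u, s, s, s, t, t)
  "stttutsts" → prefix "s" already present; 8 new (t, t, t, u, t, s, t, s)
  "tututu" → 6 new (t, u, t, u, t, u)
Total nodes = 10 + 5 + 2 + 8 + 8 + 6 = 39

39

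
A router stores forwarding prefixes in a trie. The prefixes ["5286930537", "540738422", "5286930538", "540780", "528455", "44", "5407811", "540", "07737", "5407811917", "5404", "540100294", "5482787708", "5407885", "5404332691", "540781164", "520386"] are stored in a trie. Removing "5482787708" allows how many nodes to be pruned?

8

A node on "5482787708"'s path can go only if nothing else ends at it or branches off below it.
The suffix "82787708" (8 nodes) is used only by "5482787708"; the node for "54" still has the child "0", so pruning stops there.
Nodes removed: 8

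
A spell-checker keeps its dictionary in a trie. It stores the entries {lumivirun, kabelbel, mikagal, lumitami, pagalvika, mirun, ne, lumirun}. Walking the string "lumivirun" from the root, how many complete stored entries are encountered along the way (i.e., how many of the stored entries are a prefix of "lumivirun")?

Traverse "lumivirun" character by character; count nodes along the way that are marked as word ends.
Prefixes of the query that are stored words: "lumivirun"
Count: 1

1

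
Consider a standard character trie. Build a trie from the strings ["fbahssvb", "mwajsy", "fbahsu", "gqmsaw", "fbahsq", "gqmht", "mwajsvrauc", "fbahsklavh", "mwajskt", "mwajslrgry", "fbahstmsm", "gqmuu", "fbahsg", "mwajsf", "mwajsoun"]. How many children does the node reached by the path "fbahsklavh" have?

0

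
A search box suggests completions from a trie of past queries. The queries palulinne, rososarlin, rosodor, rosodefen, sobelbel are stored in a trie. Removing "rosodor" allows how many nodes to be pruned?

A node on "rosodor"'s path can go only if nothing else ends at it or branches off below it.
The suffix "or" (2 nodes) is used only by "rosodor"; the node for "rosod" still has the child "e", so pruning stops there.
Nodes removed: 2

2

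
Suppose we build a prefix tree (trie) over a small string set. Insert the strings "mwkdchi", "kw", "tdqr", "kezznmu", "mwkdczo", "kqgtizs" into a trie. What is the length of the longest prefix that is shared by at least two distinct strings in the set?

5

Look for the deepest trie node that still has at least two words in its subtree.
"mwkdchi" and "mwkdczo" agree on "mwkdc" (5 characters) before diverging; nothing deeper is shared.
Longest shared-prefix length: 5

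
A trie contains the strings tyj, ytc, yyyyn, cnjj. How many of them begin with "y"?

Traverse to the node for "y", then collect every word in that subtree.
Matches: "ytc", "yyyyn"
Count: 2

2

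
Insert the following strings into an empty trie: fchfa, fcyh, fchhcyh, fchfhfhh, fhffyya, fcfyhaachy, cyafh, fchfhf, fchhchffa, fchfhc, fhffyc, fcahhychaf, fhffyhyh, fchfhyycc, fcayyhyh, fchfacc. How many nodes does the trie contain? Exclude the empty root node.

For each word, the new-node count is its length minus the longest prefix already in the trie:
  "fchfa" → 5 new (f, c, h, f, a)
  "fcyh" → prefix "fc" already present; 2 new (y, h)
  "fchhcyh" → prefix "fch" already present; 4 new (h, c, y, h)
  "fchfhfhh" → prefix "fchf" already present; 4 new (h, f, h, h)
  "fhffyya" → prefix "f" already present; 6 new (h, f, f, y, y, a)
  "fcfyhaachy" → prefix "fc" already present; 8 new (f, y, h, a, a, c, h, y)
  "cyafh" → 5 new (c, y, a, f, h)
  "fchfhf" → prefix "fchfhf" already present; 0 new (none)
  "fchhchffa" → prefix "fchhc" already present; 4 new (h, f, f, a)
  "fchfhc" → prefix "fchfh" already present; 1 new (c)
  "fhffyc" → prefix "fhffy" already present; 1 new (c)
  "fcahhychaf" → prefix "fc" already present; 8 new (a, h, h, y, c, h, a, f)
  "fhffyhyh" → prefix "fhffy" already present; 3 new (h, y, h)
  "fchfhyycc" → prefix "fchfh" already present; 4 new (y, y, c, c)
  "fcayyhyh" → prefix "fca" already present; 5 new (y, y, h, y, h)
  "fchfacc" → prefix "fchfa" already present; 2 new (c, c)
Total nodes = 5 + 2 + 4 + 4 + 6 + 8 + 5 + 0 + 4 + 1 + 1 + 8 + 3 + 4 + 5 + 2 = 62

62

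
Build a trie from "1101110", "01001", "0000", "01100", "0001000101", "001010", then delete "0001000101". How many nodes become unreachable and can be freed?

7

A node on "0001000101"'s path can go only if nothing else ends at it or branches off below it.
The suffix "1000101" (7 nodes) is used only by "0001000101"; the node for "000" still has the child "0", so pruning stops there.
Nodes removed: 7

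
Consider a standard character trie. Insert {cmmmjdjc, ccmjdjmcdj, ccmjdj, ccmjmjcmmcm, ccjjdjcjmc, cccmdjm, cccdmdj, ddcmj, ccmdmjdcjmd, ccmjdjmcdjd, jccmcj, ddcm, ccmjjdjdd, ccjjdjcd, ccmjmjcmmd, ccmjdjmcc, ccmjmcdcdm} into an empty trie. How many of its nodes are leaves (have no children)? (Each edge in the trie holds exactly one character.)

Leaves are exactly the stored words that no other stored word extends.
Those words: "cccdmdj", "cccmdjm", "ccjjdjcd", "ccjjdjcjmc", "ccmdmjdcjmd", "ccmjdjmcc", "ccmjdjmcdjd", "ccmjjdjdd", "ccmjmcdcdm", "ccmjmjcmmcm", "ccmjmjcmmd", "cmmmjdjc", "ddcmj", "jccmcj"
Leaf count: 14

14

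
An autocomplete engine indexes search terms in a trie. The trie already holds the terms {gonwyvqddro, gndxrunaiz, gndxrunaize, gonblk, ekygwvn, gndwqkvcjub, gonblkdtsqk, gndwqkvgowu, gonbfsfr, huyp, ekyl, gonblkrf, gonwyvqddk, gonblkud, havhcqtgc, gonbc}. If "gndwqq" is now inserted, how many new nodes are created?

"gndwq" is already a path in the trie; the remaining "q" must be added.
Each of the 1 remaining characters creates one node.

1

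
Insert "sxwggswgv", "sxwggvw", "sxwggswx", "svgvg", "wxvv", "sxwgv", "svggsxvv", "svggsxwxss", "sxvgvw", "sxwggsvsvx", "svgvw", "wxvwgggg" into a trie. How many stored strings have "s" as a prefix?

10

Walk to "s"; the words in its subtree are exactly those with that prefix.
Words under "s": svggsxvv, svggsxwxss, svgvg, svgvw, sxvgvw, sxwggsvsvx, sxwggswgv, sxwggswx, sxwggvw, sxwgv
Count: 10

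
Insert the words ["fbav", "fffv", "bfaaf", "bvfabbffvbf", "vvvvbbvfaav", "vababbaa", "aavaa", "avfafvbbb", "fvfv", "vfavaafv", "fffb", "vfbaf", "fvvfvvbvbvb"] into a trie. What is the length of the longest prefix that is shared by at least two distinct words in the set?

Equivalently: take the maximum, over all pairs, of their longest common prefix length.
e.g. "fffb" and "fffv" share the prefix "fff" of length 3; no pair shares a longer one.
Longest shared-prefix length: 3

3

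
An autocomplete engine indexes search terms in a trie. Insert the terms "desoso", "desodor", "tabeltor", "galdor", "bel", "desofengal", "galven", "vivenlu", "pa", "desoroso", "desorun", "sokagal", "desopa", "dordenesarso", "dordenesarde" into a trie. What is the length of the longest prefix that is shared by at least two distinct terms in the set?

10

Equivalently: take the maximum, over all pairs, of their longest common prefix length.
"dordenesarde" and "dordenesarso" agree on "dordenesar" (10 characters) before diverging; nothing deeper is shared.
Longest shared-prefix length: 10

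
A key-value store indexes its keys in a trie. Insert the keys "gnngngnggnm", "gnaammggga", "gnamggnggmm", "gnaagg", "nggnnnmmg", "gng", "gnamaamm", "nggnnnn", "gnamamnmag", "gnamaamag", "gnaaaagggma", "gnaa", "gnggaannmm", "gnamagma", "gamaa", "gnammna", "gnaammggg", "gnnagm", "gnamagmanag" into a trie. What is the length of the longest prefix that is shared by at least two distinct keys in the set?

9

The deepest shared node is where two words last agree before diverging.
"gnaammggg" and "gnaammggga" agree on "gnaammggg" (9 characters) before diverging; nothing deeper is shared.
Longest shared-prefix length: 9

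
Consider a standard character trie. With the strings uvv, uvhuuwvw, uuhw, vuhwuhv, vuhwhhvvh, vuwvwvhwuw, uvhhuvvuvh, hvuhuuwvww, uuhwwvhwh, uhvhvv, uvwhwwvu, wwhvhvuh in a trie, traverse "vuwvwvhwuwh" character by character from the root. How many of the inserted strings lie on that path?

Walk "vuwvwvhwuwh" from the root; an end-of-word marker is hit whenever a stored word is a prefix of "vuwvwvhwuwh".
Prefixes of the query that are stored words: "vuwvwvhwuw"
Count: 1

1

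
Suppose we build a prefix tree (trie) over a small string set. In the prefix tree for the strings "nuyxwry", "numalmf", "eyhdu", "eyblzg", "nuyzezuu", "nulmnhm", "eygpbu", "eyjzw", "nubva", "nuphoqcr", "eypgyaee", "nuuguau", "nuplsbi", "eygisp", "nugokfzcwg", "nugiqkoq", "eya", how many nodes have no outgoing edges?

Leaves are exactly the stored words that no other stored word extends.
Those words: "eya", "eyblzg", "eygisp", "eygpbu", "eyhdu", "eyjzw", "eypgyaee", "nubva", "nugiqkoq", "nugokfzcwg", "nulmnhm", "numalmf", "nuphoqcr", "nuplsbi", "nuuguau", "nuyxwry", "nuyzezuu"
Leaf count: 17

17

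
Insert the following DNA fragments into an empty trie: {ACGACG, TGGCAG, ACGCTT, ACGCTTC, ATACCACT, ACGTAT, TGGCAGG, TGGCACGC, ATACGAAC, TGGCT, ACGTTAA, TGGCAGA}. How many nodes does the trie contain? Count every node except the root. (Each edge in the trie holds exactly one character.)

Trie structure (* marks end of a word):
(root)
├─ A
│  ├─ C
│  │  └─ G
│  │     ├─ A
│  │     │  └─ C
│  │     │     └─ G *
│  │     ├─ C
│  │     │  └─ T
│  │     │     └─ T *
│  │     │        └─ C *
│  │     └─ T
│  │        ├─ A
│  │        │  └─ T *
│  │        └─ T
│  │           └─ A
│  │              └─ A *
│  └─ T
│     └─ A
│        └─ C
│           ├─ C
│           │  └─ A
│           │     └─ C
│           │        └─ T *
│           └─ G
│              └─ A
│                 └─ A
│                    └─ C *
└─ T
   └─ G
      └─ G
         └─ C
            ├─ A
            │  ├─ C
            │  │  └─ G
            │  │     └─ C *
            │  └─ G *
            │     ├─ A *
            │     └─ G *
            └─ T *
Counting every labelled node above: 39.

39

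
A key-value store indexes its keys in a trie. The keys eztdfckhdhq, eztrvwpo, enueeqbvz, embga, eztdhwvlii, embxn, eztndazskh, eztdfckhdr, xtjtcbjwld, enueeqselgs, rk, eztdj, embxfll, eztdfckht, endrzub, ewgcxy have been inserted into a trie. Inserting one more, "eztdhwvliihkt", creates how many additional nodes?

3

"eztdhwvlii" is already a path in the trie; the remaining "hkt" must be added.
So 13 − 10 = 3 new nodes.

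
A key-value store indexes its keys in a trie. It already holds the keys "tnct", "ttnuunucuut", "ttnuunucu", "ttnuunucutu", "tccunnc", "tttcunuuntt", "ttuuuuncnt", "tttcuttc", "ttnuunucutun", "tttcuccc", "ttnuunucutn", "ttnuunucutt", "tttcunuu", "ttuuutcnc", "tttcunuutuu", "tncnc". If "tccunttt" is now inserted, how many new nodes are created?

3

"tccun" is already a path in the trie; the remaining "ttt" must be added.
New nodes needed: |"tccunttt"| − 5 = 8 − 5 = 3.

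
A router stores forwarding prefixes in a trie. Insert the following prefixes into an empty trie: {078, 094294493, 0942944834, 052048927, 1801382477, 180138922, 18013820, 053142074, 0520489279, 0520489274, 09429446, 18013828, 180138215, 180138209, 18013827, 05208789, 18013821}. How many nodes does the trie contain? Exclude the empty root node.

55

Count nodes per top-level branch (shared prefixes stored once):
  '0'-branch (052048927, 0520489274, 0520489279, 05208789, 053142074, 078, 09429446, 0942944834, 094294493): 36 nodes
  '1'-branch (18013820, 180138209, 18013821, 180138215, 1801382477, 18013827, 18013828, 180138922): 19 nodes
Sum: 55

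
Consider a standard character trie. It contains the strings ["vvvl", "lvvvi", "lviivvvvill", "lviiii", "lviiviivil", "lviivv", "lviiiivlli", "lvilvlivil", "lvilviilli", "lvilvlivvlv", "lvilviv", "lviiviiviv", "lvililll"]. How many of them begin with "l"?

12

Traverse to the node for "l", then collect every word in that subtree.
Words under "l": lviiii, lviiiivlli, lviiviivil, lviiviiviv, lviivv, lviivvvvill, lvililll, lvilviilli, lvilviv, lvilvlivil, lvilvlivvlv, lvvvi
Count: 12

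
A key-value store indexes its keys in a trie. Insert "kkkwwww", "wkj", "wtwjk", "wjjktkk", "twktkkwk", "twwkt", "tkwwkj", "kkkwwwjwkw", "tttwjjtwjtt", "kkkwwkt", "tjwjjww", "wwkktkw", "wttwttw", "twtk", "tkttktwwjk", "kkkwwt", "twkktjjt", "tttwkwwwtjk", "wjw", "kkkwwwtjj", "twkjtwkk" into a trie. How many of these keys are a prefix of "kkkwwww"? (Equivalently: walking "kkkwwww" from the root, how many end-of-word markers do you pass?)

1

Traverse "kkkwwww" character by character; count nodes along the way that are marked as word ends.
Prefixes of the query that are stored words: "kkkwwww"
Count: 1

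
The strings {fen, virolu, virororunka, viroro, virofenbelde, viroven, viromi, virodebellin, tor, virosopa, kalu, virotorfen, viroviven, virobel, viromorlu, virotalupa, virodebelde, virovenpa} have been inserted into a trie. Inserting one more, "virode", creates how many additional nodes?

Every character of "virode" already lies on an existing path (it is a prefix of some stored word).
No new nodes are needed: 0.

0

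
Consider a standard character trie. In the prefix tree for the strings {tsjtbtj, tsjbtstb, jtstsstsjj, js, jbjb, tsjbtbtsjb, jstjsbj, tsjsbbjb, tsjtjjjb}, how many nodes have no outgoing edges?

8

A leaf is a node with no children — equivalently, the end of a word that is not a proper prefix of any other stored word.
Those words: "jbjb", "jstjsbj", "jtstsstsjj", "tsjbtbtsjb", "tsjbtstb", "tsjsbbjb", "tsjtbtj", "tsjtjjjb"
Leaf count: 8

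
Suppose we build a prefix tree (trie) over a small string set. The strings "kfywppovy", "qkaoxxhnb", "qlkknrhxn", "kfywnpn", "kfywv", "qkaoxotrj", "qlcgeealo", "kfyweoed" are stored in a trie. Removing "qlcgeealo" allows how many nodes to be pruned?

Walk "qlcgeealo" from the leaf back toward the root, removing each node that no remaining word uses.
The suffix "cgeealo" (7 nodes) is used only by "qlcgeealo"; the node for "ql" still has the child "k", so pruning stops there.
Nodes removed: 7

7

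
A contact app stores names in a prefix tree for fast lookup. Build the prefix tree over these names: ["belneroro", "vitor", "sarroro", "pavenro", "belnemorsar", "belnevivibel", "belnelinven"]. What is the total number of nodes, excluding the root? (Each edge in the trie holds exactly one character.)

Insert word by word; a character creates a node only if that edge doesn't already exist:
  "belneroro" → 9 new (b, e, l, n, e, r, o, r, o)
  "vitor" → 5 new (v, i, t, o, r)
  "sarroro" → 7 new (s, a, r, r, o, r, o)
  "pavenro" → 7 new (p, a, v, e, n, r, o)
  "belnemorsar" → prefix "belne" already present; 6 new (m, o, r, s, a, r)
  "belnevivibel" → prefix "belne" already present; 7 new (v, i, v, i, b, e, l)
  "belnelinven" → prefix "belne" already present; 6 new (l, i, n, v, e, n)
Total nodes = 9 + 5 + 7 + 7 + 6 + 7 + 6 = 47

47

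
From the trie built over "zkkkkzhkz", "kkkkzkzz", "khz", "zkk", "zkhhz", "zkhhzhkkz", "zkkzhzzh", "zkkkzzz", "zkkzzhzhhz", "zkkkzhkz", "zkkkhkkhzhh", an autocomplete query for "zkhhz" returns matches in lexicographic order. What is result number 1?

zkhhz

Words with prefix "zkhhz", in lexicographic order: "zkhhz", "zkhhzhkkz"
The 1st is zkhhz.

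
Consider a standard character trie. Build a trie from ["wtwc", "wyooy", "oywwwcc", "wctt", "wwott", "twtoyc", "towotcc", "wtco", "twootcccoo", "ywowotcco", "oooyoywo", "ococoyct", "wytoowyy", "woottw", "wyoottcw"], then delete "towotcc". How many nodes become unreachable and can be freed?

6

Walk "towotcc" from the leaf back toward the root, removing each node that no remaining word uses.
The suffix "owotcc" (6 nodes) is used only by "towotcc"; the node for "t" still has the child "w", so pruning stops there.
Nodes removed: 6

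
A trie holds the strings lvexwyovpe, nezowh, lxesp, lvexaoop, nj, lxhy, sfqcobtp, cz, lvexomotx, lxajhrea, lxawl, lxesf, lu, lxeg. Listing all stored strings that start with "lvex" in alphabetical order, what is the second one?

lvexomotx

DFS of the "lvex" subtree visits, in order: "lvexaoop", "lvexomotx", "lvexwyovpe"
The 2nd is lvexomotx.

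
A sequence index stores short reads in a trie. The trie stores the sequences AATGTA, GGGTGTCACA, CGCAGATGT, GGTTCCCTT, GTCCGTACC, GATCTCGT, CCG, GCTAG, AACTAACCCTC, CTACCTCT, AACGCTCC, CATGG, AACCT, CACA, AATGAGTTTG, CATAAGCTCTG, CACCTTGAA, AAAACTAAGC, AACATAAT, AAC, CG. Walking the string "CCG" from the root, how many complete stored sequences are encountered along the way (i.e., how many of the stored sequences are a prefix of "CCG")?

1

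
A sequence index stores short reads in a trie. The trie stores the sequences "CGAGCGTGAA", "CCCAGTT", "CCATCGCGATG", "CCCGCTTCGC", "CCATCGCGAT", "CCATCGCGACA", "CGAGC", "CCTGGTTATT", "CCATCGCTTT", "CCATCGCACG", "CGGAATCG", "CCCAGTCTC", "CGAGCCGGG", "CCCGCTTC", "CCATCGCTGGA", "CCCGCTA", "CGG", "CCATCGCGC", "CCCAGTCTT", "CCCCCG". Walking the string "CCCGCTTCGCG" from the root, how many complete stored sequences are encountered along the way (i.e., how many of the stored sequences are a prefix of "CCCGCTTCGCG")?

2

Traverse "CCCGCTTCGCG" character by character; count nodes along the way that are marked as word ends.
Prefixes of the query that are stored words: "CCCGCTTC", "CCCGCTTCGC"
Count: 2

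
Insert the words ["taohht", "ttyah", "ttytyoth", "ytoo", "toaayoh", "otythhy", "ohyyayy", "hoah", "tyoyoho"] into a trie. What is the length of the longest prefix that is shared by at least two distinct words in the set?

3

The deepest shared node is where two words last agree before diverging.
e.g. "ttyah" and "ttytyoth" share the prefix "tty" of length 3; no pair shares a longer one.
Longest shared-prefix length: 3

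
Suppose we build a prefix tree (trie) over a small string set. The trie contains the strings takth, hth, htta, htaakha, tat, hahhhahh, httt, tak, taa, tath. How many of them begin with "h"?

5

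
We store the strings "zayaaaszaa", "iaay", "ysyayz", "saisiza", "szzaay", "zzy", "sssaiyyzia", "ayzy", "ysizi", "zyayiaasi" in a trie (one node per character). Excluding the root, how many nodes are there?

Trace insertions, counting only characters that open a new branch:
  "zayaaaszaa" → 10 new (z, a, y, a, a, a, s, z, a, a)
  "iaay" → 4 new (i, a, a, y)
  "ysyayz" → 6 new (y, s, y, a, y, z)
  "saisiza" → 7 new (s, a, i, s, i, z, a)
  "szzaay" → prefix "s" already present; 5 new (z, z, a, a, y)
  "zzy" → prefix "z" already present; 2 new (z, y)
  "sssaiyyzia" → prefix "s" already present; 9 new (s, s, a, i, y, y, z, i, a)
  "ayzy" → 4 new (a, y, z, y)
  "ysizi" → prefix "ys" already present; 3 new (i, z, i)
  "zyayiaasi" → prefix "z" already present; 8 new (y, a, y, i, a, a, s, i)
Total nodes = 10 + 4 + 6 + 7 + 5 + 2 + 9 + 4 + 3 + 8 = 58

58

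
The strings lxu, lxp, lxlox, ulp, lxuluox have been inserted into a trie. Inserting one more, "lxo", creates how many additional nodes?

1

"lx" is already a path in the trie; the remaining "o" must be added.
So 3 − 2 = 1 new nodes.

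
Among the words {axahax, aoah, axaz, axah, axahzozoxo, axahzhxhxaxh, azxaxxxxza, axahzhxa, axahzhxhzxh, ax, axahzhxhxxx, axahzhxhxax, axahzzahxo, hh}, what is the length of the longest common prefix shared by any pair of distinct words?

11

Look for the deepest trie node that still has at least two words in its subtree.
e.g. "axahzhxhxax" and "axahzhxhxaxh" share the prefix "axahzhxhxax" of length 11; no pair shares a longer one.
Longest shared-prefix length: 11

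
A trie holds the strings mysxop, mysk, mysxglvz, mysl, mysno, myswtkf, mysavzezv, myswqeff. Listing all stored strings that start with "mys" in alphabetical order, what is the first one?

mysavzezv

Filter for "mys…" and sort: "mysavzezv", "mysk", "mysl", "mysno", "myswqeff", "myswtkf", "mysxglvz", "mysxop"
The 1st is mysavzezv.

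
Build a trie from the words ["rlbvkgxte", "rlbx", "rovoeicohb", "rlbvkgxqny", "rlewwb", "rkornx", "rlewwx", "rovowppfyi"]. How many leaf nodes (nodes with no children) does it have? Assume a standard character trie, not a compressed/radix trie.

A leaf is a node with no children — equivalently, the end of a word that is not a proper prefix of any other stored word.
Those words: "rkornx", "rlbvkgxqny", "rlbvkgxte", "rlbx", "rlewwb", "rlewwx", "rovoeicohb", "rovowppfyi"
Leaf count: 8

8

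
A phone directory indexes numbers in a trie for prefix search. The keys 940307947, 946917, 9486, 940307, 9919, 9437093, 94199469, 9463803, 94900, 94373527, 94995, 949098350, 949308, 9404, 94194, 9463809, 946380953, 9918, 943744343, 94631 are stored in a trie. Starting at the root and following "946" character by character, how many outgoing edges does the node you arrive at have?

2

Follow the path "946" to its node, then look at its outgoing edges.
Distinct next characters after "946": 3, 9.
That node has 2 child edges.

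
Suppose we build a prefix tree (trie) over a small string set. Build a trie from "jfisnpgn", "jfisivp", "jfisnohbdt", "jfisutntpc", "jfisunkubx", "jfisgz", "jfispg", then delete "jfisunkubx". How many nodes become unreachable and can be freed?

5

After clearing the end-marker at "jfisunkubx", prune upward until reaching a node still needed by another word.
The suffix "nkubx" (5 nodes) is used only by "jfisunkubx"; the node for "jfisu" still has the child "t", so pruning stops there.
Nodes removed: 5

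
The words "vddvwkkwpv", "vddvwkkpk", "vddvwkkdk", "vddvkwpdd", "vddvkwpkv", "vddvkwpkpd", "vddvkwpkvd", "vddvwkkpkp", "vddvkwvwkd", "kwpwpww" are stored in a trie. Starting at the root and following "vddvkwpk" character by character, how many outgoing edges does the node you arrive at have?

2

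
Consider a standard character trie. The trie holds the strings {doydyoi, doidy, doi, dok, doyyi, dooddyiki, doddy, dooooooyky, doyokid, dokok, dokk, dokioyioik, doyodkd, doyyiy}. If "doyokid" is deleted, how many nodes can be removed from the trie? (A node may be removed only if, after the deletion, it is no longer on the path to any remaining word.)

3

Walk "doyokid" from the leaf back toward the root, removing each node that no remaining word uses.
The suffix "kid" (3 nodes) is used only by "doyokid"; the node for "doyo" still has the child "d", so pruning stops there.
Nodes removed: 3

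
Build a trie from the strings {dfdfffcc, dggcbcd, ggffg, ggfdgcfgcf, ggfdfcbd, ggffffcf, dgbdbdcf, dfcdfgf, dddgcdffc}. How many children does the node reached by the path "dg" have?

Walk "dg" from the root, arriving at one node.
Distinct next characters after "dg": b, g.
That node has 2 child edges.

2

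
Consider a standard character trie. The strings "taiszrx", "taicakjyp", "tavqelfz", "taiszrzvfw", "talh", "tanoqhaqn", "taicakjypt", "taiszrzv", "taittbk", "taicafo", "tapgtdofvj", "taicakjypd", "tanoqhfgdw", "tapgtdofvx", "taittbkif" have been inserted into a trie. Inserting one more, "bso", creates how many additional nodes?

Nothing in the trie begins with "b"; the whole of "bso" is new.
3 − 0 = 3 new nodes.

3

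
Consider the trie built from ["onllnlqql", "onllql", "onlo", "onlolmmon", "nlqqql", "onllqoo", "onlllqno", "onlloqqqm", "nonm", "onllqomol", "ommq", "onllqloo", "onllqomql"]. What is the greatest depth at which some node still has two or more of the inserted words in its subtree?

Look for the deepest trie node that still has at least two words in its subtree.
"onllqomol" and "onllqomql" agree on "onllqom" (7 characters) before diverging; nothing deeper is shared.
Longest shared-prefix length: 7

7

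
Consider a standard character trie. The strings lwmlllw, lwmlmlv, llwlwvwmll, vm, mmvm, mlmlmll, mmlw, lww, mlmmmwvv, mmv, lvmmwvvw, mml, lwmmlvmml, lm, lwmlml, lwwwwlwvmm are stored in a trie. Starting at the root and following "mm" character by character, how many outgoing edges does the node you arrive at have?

2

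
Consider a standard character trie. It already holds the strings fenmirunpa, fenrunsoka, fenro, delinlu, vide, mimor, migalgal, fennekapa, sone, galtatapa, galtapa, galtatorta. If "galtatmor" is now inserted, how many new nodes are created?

3

The longest prefix of "galtatmor" already in the trie is "galtat" (length 6).
New nodes needed: |"galtatmor"| − 6 = 9 − 6 = 3.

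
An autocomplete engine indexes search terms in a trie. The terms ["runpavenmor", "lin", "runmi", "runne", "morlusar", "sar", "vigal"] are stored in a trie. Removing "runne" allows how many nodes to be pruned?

Walk "runne" from the leaf back toward the root, removing each node that no remaining word uses.
The suffix "ne" (2 nodes) is used only by "runne"; the node for "run" still has the child "p", so pruning stops there.
Nodes removed: 2

2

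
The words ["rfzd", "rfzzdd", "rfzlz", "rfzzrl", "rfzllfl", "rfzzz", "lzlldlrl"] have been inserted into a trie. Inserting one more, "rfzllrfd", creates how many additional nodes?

3

Walking "rfzllrfd" from the root, the first 5 characters ("rfzll") follow existing edges; "r" is the first miss.
New nodes needed: |"rfzllrfd"| − 5 = 8 − 5 = 3.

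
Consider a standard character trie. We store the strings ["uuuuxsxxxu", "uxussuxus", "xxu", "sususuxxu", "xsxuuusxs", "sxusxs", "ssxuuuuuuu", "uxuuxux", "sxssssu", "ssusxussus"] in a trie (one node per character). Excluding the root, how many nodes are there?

69

For each word, the new-node count is its length minus the longest prefix already in the trie:
  "uuuuxsxxxu" → 10 new (u, u, u, u, x, s, x, x, x, u)
  "uxussuxus" → prefix "u" already present; 8 new (x, u, s, s, u, x, u, s)
  "xxu" → 3 new (x, x, u)
  "sususuxxu" → 9 new (s, u, s, u, s, u, x, x, u)
  "xsxuuusxs" → prefix "x" already present; 8 new (s, x, u, u, u, s, x, s)
  "sxusxs" → prefix "s" already present; 5 new (x, u, s, x, s)
  "ssxuuuuuuu" → prefix "s" already present; 9 new (s, x, u, u, u, u, u, u, u)
  "uxuuxux" → prefix "uxu" already present; 4 new (u, x, u, x)
  "sxssssu" → prefix "sx" already present; 5 new (s, s, s, s, u)
  "ssusxussus" → prefix "ss" already present; 8 new (u, s, x, u, s, s, u, s)
Total nodes = 10 + 8 + 3 + 9 + 8 + 5 + 9 + 4 + 5 + 8 = 69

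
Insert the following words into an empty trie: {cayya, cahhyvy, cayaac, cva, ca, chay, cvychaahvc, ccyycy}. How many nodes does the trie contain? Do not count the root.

31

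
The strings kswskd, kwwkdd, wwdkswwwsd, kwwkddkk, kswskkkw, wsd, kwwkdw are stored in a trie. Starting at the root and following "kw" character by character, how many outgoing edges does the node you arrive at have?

1

The children of the "kw" node are the distinct next characters among strings starting with "kw".
Characters that immediately follow "kw" among the stored strings: {w}.
That node has 1 child edge.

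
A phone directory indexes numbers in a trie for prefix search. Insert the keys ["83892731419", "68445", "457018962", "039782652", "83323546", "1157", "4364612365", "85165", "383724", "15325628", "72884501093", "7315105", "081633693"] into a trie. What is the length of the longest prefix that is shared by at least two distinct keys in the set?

2

The deepest shared node is where two words last agree before diverging.
e.g. "83323546" and "83892731419" share the prefix "83" of length 2; no pair shares a longer one.
Longest shared-prefix length: 2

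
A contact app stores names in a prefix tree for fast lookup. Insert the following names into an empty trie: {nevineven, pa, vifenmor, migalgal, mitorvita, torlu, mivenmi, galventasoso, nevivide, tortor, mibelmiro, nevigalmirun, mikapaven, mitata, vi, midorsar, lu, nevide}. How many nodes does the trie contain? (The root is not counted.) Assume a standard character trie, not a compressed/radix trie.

For each word, the new-node count is its length minus the longest prefix already in the trie:
  "nevineven" → 9 new (n, e, v, i, n, e, v, e, n)
  "pa" → 2 new (p, a)
  "vifenmor" → 8 new (v, i, f, e, n, m, o, r)
  "migalgal" → 8 new (m, i, g, a, l, g, a, l)
  "mitorvita" → prefix "mi" already present; 7 new (t, o, r, v, i, t, a)
  "torlu" → 5 new (t, o, r, l, u)
  "mivenmi" → prefix "mi" already present; 5 new (v, e, n, m, i)
  "galventasoso" → 12 new (g, a, l, v, e, n, t, a, s, o, s, o)
  "nevivide" → prefix "nevi" already present; 4 new (v, i, d, e)
  "tortor" → prefix "tor" already present; 3 new (t, o, r)
  "mibelmiro" → prefix "mi" already present; 7 new (b, e, l, m, i, r, o)
  "nevigalmirun" → prefix "nevi" already present; 8 new (g, a, l, m, i, r, u, n)
  "mikapaven" → prefix "mi" already present; 7 new (k, a, p, a, v, e, n)
  "mitata" → prefix "mit" already present; 3 new (a, t, a)
  "vi" → prefix "vi" already present; 0 new (none)
  "midorsar" → prefix "mi" already present; 6 new (d, o, r, s, a, r)
  "lu" → 2 new (l, u)
  "nevide" → prefix "nevi" already present; 2 new (d, e)
Total nodes = 9 + 2 + 8 + 8 + 7 + 5 + 5 + 12 + 4 + 3 + 7 + 8 + 7 + 3 + 0 + 6 + 2 + 2 = 98

98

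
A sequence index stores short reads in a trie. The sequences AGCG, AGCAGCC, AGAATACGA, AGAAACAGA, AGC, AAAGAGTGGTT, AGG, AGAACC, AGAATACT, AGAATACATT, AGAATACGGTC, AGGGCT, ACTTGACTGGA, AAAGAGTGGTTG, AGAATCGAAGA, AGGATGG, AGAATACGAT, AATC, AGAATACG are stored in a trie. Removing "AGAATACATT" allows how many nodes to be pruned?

3

Walk "AGAATACATT" from the leaf back toward the root, removing each node that no remaining word uses.
The suffix "ATT" (3 nodes) is used only by "AGAATACATT"; the node for "AGAATAC" still has the child "G", so pruning stops there.
Nodes removed: 3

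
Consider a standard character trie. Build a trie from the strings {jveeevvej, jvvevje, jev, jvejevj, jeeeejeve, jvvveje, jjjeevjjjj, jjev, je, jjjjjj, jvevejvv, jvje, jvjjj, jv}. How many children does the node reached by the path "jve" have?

The children of the "jve" node are the distinct next characters among strings starting with "jve".
Distinct next characters after "jve": e, j, v.
That node has 3 child edges.

3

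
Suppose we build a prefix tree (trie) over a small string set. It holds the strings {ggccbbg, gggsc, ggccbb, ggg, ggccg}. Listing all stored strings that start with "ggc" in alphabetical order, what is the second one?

Words with prefix "ggc", in lexicographic order: "ggccbb", "ggccbbg", "ggccg"
The 2nd is ggccbbg.

ggccbbg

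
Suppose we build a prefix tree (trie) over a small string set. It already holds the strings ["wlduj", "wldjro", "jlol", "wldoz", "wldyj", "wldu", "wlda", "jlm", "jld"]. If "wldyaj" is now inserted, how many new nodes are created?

2

"wldy" is already a path in the trie; the remaining "aj" must be added.
Each of the 2 remaining characters creates one node.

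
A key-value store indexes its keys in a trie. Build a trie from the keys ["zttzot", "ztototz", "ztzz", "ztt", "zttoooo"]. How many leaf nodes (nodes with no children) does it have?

4

A leaf is a node with no children — equivalently, the end of a word that is not a proper prefix of any other stored word.
Those words: "ztototz", "zttoooo", "zttzot", "ztzz"
Leaf count: 4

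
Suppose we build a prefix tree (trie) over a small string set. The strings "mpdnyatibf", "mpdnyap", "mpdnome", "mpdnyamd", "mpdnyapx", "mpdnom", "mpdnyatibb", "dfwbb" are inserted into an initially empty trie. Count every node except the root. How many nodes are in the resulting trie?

23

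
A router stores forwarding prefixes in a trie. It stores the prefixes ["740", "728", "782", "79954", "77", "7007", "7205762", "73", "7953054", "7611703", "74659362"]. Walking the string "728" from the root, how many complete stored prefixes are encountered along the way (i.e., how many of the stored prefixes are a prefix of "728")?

1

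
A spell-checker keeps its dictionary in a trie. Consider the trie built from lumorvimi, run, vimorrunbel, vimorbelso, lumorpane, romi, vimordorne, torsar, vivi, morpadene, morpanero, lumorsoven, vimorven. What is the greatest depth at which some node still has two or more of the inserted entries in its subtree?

Look for the deepest trie node that still has at least two words in its subtree.
"lumorpane" and "lumorsoven" agree on "lumor" (5 characters) before diverging; nothing deeper is shared.
Longest shared-prefix length: 5

5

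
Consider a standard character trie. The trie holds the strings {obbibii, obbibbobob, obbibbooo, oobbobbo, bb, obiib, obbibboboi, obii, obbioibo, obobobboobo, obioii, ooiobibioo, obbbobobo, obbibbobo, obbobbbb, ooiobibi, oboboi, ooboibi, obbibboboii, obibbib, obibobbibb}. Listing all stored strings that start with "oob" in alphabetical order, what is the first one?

Words with prefix "oob", in lexicographic order: "oobbobbo", "ooboibi"
The 1st is oobbobbo.

oobbobbo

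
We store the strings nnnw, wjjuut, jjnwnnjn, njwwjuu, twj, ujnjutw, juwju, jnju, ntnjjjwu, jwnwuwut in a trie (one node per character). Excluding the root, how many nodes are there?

55

Insert word by word; a character creates a node only if that edge doesn't already exist:
  "nnnw" → 4 new (n, n, n, w)
  "wjjuut" → 6 new (w, j, j, u, u, t)
  "jjnwnnjn" → 8 new (j, j, n, w, n, n, j, n)
  "njwwjuu" → prefix "n" already present; 6 new (j, w, w, j, u, u)
  "twj" → 3 new (t, w, j)
  "ujnjutw" → 7 new (u, j, n, j, u, t, w)
  "juwju" → prefix "j" already present; 4 new (u, w, j, u)
  "jnju" → prefix "j" already present; 3 new (n, j, u)
  "ntnjjjwu" → prefix "n" already present; 7 new (t, n, j, j, j, w, u)
  "jwnwuwut" → prefix "j" already present; 7 new (w, n, w, u, w, u, t)
Total nodes = 4 + 6 + 8 + 6 + 3 + 7 + 4 + 3 + 7 + 7 = 55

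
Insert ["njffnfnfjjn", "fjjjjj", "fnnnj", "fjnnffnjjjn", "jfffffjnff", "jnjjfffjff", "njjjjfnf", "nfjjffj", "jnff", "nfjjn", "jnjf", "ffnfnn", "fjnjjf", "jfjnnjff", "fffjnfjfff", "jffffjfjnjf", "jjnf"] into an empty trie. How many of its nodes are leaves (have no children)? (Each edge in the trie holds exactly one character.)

Leaves are exactly the stored words that no other stored word extends.
Those words: "fffjnfjfff", "ffnfnn", "fjjjjj", "fjnjjf", "fjnnffnjjjn", "fnnnj", "jfffffjnff", "jffffjfjnjf", "jfjnnjff", "jjnf", "jnff", "jnjf", "jnjjfffjff", "nfjjffj", "nfjjn", "njffnfnfjjn", "njjjjfnf"
Leaf count: 17

17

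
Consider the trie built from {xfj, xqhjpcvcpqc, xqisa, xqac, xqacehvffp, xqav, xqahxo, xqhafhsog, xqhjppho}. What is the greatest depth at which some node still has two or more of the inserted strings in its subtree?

5

Look for the deepest trie node that still has at least two words in its subtree.
e.g. "xqhjpcvcpqc" and "xqhjppho" share the prefix "xqhjp" of length 5; no pair shares a longer one.
Longest shared-prefix length: 5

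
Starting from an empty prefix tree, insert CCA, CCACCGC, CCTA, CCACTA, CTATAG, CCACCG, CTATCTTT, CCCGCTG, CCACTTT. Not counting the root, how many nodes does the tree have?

27

Count nodes per top-level branch (shared prefixes stored once):
  'C'-branch (CCA, CCACCG, CCACCGC, CCACTA, CCACTTT, CCCGCTG, CCTA, CTATAG, CTATCTTT): 27 nodes
Sum: 27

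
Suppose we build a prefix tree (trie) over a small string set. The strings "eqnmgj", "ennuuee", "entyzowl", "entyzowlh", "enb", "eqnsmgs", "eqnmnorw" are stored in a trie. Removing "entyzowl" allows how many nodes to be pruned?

Walk "entyzowl" from the leaf back toward the root, removing each node that no remaining word uses.
Every node on "entyzowl" is still needed (e.g. by "entyzowlh"), so nothing is freed.
Nodes removed: 0

0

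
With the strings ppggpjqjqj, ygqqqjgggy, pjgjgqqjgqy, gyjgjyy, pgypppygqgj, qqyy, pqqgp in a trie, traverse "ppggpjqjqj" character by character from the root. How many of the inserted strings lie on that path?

1

Traverse "ppggpjqjqj" character by character; count nodes along the way that are marked as word ends.
Prefixes of the query that are stored words: "ppggpjqjqj"
Count: 1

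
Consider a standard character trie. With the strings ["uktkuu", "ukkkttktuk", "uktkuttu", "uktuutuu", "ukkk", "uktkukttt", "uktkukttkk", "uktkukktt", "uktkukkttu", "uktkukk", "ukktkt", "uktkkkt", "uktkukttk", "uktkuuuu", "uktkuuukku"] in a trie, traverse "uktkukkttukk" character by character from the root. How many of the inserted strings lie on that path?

3

Traverse "uktkukkttukk" character by character; count nodes along the way that are marked as word ends.
Prefixes of the query that are stored words: "uktkukk", "uktkukktt", "uktkukkttu"
Count: 3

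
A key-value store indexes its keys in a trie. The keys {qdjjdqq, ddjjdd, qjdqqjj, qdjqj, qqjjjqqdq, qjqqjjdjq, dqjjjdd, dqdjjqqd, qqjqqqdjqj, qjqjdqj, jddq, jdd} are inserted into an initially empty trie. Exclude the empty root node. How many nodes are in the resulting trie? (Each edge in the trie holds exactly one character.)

Insert word by word; a character creates a node only if that edge doesn't already exist:
  "qdjjdqq" → 7 new (q, d, j, j, d, q, q)
  "ddjjdd" → 6 new (d, d, j, j, d, d)
  "qjdqqjj" → prefix "q" already present; 6 new (j, d, q, q, j, j)
  "qdjqj" → prefix "qdj" already present; 2 new (q, j)
  "qqjjjqqdq" → prefix "q" already present; 8 new (q, j, j, j, q, q, d, q)
  "qjqqjjdjq" → prefix "qj" already present; 7 new (q, q, j, j, d, j, q)
  "dqjjjdd" → prefix "d" already present; 6 new (q, j, j, j, d, d)
  "dqdjjqqd" → prefix "dq" already present; 6 new (d, j, j, q, q, d)
  "qqjqqqdjqj" → prefix "qqj" already present; 7 new (q, q, q, d, j, q, j)
  "qjqjdqj" → prefix "qjq" already present; 4 new (j, d, q, j)
  "jddq" → 4 new (j, d, d, q)
  "jdd" → prefix "jdd" already present; 0 new (none)
Total nodes = 7 + 6 + 6 + 2 + 8 + 7 + 6 + 6 + 7 + 4 + 4 + 0 = 63

63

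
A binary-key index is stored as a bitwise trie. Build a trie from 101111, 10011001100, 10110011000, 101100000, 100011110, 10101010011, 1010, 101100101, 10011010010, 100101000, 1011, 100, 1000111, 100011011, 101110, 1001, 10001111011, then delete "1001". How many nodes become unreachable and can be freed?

Walk "1001" from the leaf back toward the root, removing each node that no remaining word uses.
Every node on "1001" is still needed (e.g. by "10011001100"), so nothing is freed.
Nodes removed: 0

0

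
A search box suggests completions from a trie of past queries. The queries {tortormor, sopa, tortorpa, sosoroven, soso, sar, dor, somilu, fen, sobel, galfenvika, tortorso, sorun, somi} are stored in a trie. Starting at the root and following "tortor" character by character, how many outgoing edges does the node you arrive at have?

3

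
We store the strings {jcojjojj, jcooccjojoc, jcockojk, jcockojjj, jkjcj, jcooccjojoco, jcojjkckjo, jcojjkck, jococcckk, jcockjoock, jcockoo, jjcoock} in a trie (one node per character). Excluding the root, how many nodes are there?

Insert word by word; a character creates a node only if that edge doesn't already exist:
  "jcojjojj" → 8 new (j, c, o, j, j, o, j, j)
  "jcooccjojoc" → prefix "jco" already present; 8 new (o, c, c, j, o, j, o, c)
  "jcockojk" → prefix "jco" already present; 5 new (c, k, o, j, k)
  "jcockojjj" → prefix "jcockoj" already present; 2 new (j, j)
  "jkjcj" → prefix "j" already present; 4 new (k, j, c, j)
  "jcooccjojoco" → prefix "jcooccjojoc" already present; 1 new (o)
  "jcojjkckjo" → prefix "jcojj" already present; 5 new (k, c, k, j, o)
  "jcojjkck" → prefix "jcojjkck" already present; 0 new (none)
  "jococcckk" → prefix "j" already present; 8 new (o, c, o, c, c, c, k, k)
  "jcockjoock" → prefix "jcock" already present; 5 new (j, o, o, c, k)
  "jcockoo" → prefix "jcocko" already present; 1 new (o)
  "jjcoock" → prefix "j" already present; 6 new (j, c, o, o, c, k)
Total nodes = 8 + 8 + 5 + 2 + 4 + 1 + 5 + 0 + 8 + 5 + 1 + 6 = 53

53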